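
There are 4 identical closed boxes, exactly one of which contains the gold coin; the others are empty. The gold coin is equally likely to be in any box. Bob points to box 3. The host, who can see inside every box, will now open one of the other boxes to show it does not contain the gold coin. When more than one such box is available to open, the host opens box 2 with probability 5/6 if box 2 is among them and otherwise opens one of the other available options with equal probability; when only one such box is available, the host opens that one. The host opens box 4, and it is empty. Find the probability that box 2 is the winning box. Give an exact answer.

2/3

Apply Bayes' rule, conditioning on where the gold coin actually is.
If it is in box 1 (prior 1/4): box 2 is available but not opened, probability 1/6; weight (1/4)·(1/6) = 1/24.
If it is in box 2 (prior 1/4): box 2 holds the prize so is unavailable; the host chooses uniformly among the 2 others, probability 1/2; weight (1/4)·(1/2) = 1/8.
If it is in box 3 (prior 1/4): box 2 is available but not opened; box 4 gets probability (1 − 5/6)/2 = 1/12; weight (1/4)·(1/12) = 1/48.
If it is in box 4 (prior 1/4): the host opened box 4, so this case is ruled out; weight (1/4)·0 = 0.
The weights sum to 3/16.
So P(the gold coin in box 2 | the host opened box 4) = (1/8) / (3/16) = 2/3.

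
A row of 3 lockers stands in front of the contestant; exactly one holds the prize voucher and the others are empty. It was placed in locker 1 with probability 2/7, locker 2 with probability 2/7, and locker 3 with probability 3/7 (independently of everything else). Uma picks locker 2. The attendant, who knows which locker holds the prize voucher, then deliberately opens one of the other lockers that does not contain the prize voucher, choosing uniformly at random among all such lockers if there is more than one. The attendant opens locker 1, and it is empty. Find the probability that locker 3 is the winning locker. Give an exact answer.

3/4

Consider each possible location of the prize voucher in turn.
If it is in locker 1 (prior 2/7): the attendant opened locker 1, so this case is ruled out; weight (2/7)·0 = 0.
If it is in locker 2 (prior 2/7): the attendant has 2 equally likely choices, so probability 1/2; weight (2/7)·(1/2) = 1/7.
If it is in locker 3 (prior 3/7): the attendant has no choice, probability 1; weight (3/7)·1 = 3/7.
The weights sum to 4/7.
So P(the prize voucher in locker 3 | the attendant opened locker 1) = (3/7) / (4/7) = 3/4.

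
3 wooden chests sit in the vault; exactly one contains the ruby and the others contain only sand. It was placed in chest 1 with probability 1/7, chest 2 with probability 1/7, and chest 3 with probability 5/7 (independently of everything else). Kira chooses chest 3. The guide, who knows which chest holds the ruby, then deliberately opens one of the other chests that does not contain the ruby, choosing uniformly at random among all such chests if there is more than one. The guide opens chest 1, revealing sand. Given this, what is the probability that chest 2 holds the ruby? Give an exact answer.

Apply Bayes' rule, conditioning on where the ruby actually is.
If it is in chest 1 (prior 1/7): the guide opened chest 1, so this case is ruled out; weight (1/7)·0 = 0.
If it is in chest 2 (prior 1/7): the guide has no choice, probability 1; weight (1/7)·1 = 1/7.
If it is in chest 3 (prior 5/7): the guide has 2 equally likely choices, so probability 1/2; weight (5/7)·(1/2) = 5/14.
The weights sum to 1/2.
So P(the ruby in chest 2 | the guide opened chest 1) = (1/7) / (1/2) = 2/7.

2/7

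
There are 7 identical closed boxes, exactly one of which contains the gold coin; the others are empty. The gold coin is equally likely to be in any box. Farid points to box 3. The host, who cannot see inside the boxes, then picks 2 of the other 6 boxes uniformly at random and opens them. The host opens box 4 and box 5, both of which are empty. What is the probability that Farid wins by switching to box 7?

Consider each possible location of the gold coin in turn.
If it is in any of boxes 1, 2, 3, 6, and 7 (prior 1/7 each): the host picks exactly this set with probability 1/15 regardless, and none is the prize; weight (1/7)·(1/15) = 1/105 each.
If it is in either of boxes 4 and 5 (prior 1/7 each): that box was opened and seen not to hold the prize — ruled out; weight (1/7)·0 = 0 each.
The weights sum to 1/21.
So P(the gold coin in box 7 | the host opened box 4 and box 5) = (1/105) / (1/21) = 1/5.

1/5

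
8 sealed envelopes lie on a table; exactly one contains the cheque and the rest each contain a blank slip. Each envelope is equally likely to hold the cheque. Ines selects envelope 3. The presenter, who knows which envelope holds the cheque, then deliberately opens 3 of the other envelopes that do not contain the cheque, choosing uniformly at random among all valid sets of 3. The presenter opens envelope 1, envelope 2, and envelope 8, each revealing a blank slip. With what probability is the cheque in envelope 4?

7/32

Condition on the true location of the cheque.
If it is in any of envelopes 1, 2, and 8 (prior 1/8 each): that envelope was opened and seen not to hold the prize — ruled out; weight (1/8)·0 = 0 each.
If it is in envelope 3 (prior 1/8): the presenter has 35 equally likely choices, so probability 1/35; weight (1/8)·(1/35) = 1/280.
If it is in any of envelopes 4, 5, 6, and 7 (prior 1/8 each): the presenter has 20 equally likely choices, so probability 1/20; weight (1/8)·(1/20) = 1/160 each.
The weights sum to 1/35.
So P(the cheque in envelope 4 | the presenter opened envelope 1, envelope 2, and envelope 8) = (1/160) / (1/35) = 7/32.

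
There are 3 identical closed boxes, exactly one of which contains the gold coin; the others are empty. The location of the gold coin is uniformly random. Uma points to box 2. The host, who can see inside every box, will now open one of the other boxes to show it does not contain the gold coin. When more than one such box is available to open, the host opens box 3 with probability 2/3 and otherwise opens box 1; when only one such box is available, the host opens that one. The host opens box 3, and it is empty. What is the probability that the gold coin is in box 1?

Apply Bayes' rule, conditioning on where the gold coin actually is.
If it is in box 1 (prior 1/3): only box 3 is available, probability 1; weight (1/3)·1 = 1/3.
If it is in box 2 (prior 1/3): box 3 is available, opened with probability 2/3; weight (1/3)·(2/3) = 2/9.
If it is in box 3 (prior 1/3): the host opened box 3, so this case is ruled out; weight (1/3)·0 = 0.
The weights sum to 5/9.
So P(the gold coin in box 1 | the host opened box 3) = (1/3) / (5/9) = 3/5.

3/5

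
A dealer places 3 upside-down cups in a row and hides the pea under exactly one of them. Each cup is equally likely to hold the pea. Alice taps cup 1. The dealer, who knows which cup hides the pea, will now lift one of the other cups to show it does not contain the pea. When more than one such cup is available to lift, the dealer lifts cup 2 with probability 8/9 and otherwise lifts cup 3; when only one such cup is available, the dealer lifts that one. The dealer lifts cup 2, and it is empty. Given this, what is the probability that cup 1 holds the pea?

8/17

Consider each possible location of the pea in turn.
If it is under cup 1 (prior 1/3): cup 2 is available, opened with probability 8/9; weight (1/3)·(8/9) = 8/27.
If it is under cup 2 (prior 1/3): the dealer opened cup 2, so this case is ruled out; weight (1/3)·0 = 0.
If it is under cup 3 (prior 1/3): only cup 2 is available, probability 1; weight (1/3)·1 = 1/3.
The weights sum to 17/27.
So P(the pea under cup 1 | the dealer opened cup 2) = (8/27) / (17/27) = 8/17.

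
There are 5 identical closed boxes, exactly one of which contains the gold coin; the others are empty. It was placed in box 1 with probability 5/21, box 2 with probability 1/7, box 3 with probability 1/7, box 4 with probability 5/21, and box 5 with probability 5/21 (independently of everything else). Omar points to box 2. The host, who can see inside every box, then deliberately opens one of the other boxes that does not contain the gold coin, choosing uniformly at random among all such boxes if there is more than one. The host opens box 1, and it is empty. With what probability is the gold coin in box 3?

12/61

Condition on the true location of the gold coin.
If it is in box 1 (prior 5/21): the host opened box 1, so this case is ruled out; weight (5/21)·0 = 0.
If it is in box 2 (prior 1/7): the host has 4 equally likely choices, so probability 1/4; weight (1/7)·(1/4) = 1/28.
If it is in box 3 (prior 1/7): the host has 3 equally likely choices, so probability 1/3; weight (1/7)·(1/3) = 1/21.
If it is in either of boxes 4 and 5 (prior 5/21 each): the host has 3 equally likely choices, so probability 1/3; weight (5/21)·(1/3) = 5/63 each.
The weights sum to 61/252.
So P(the gold coin in box 3 | the host opened box 1) = (1/21) / (61/252) = 12/61.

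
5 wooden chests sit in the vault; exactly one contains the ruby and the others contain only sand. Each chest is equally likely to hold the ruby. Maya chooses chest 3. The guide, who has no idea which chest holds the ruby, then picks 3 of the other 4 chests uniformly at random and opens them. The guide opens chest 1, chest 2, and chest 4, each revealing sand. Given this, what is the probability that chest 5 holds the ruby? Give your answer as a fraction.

Consider each possible location of the ruby in turn.
If it is in any of chests 1, 2, and 4 (prior 1/5 each): that chest was opened and seen not to hold the prize — ruled out; weight (1/5)·0 = 0 each.
If it is in either of chests 3 and 5 (prior 1/5 each): the guide picks exactly this set with probability 1/4 regardless, and none is the prize; weight (1/5)·(1/4) = 1/20 each.
The weights sum to 1/10.
So P(the ruby in chest 5 | the guide opened chest 1, chest 2, and chest 4) = (1/20) / (1/10) = 1/2.

1/2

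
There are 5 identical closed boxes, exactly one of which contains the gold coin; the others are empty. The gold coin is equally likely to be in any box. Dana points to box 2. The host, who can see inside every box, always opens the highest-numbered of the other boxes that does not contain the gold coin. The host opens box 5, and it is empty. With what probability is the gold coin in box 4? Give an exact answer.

1/4

Consider each possible location of the gold coin in turn.
If it is in any of boxes 1, 2, 3, and 4 (prior 1/5 each): box 5 is the highest-numbered option available, probability 1; weight (1/5)·1 = 1/5 each.
If it is in box 5 (prior 1/5): the host opened box 5, so this case is ruled out; weight (1/5)·0 = 0.
The weights sum to 4/5.
So P(the gold coin in box 4 | the host opened box 5) = (1/5) / (4/5) = 1/4.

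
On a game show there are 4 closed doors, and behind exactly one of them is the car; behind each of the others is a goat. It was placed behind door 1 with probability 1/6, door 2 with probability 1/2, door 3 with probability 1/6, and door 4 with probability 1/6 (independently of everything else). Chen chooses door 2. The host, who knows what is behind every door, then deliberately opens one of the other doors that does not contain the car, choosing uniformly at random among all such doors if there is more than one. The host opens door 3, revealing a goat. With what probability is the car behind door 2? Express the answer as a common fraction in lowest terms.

Consider each possible location of the car in turn.
If it is behind either of doors 1 and 4 (prior 1/6 each): the host has 2 equally likely choices, so probability 1/2; weight (1/6)·(1/2) = 1/12 each.
If it is behind door 2 (prior 1/2): the host has 3 equally likely choices, so probability 1/3; weight (1/2)·(1/3) = 1/6.
If it is behind door 3 (prior 1/6): the host opened door 3, so this case is ruled out; weight (1/6)·0 = 0.
The weights sum to 1/3.
So P(the car behind door 2 | the host opened door 3) = (1/6) / (1/3) = 1/2.

1/2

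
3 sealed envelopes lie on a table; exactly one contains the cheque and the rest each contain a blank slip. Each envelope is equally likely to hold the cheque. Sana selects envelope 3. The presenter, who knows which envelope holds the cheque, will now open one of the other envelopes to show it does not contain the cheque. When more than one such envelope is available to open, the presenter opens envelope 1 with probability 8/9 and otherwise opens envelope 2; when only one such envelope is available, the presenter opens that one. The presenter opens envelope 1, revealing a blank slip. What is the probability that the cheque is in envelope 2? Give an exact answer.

9/17

Apply Bayes' rule, conditioning on where the cheque actually is.
If it is in envelope 1 (prior 1/3): the presenter opened envelope 1, so this case is ruled out; weight (1/3)·0 = 0.
If it is in envelope 2 (prior 1/3): only envelope 1 is available, probability 1; weight (1/3)·1 = 1/3.
If it is in envelope 3 (prior 1/3): envelope 1 is available, opened with probability 8/9; weight (1/3)·(8/9) = 8/27.
The weights sum to 17/27.
So P(the cheque in envelope 2 | the presenter opened envelope 1) = (1/3) / (17/27) = 9/17.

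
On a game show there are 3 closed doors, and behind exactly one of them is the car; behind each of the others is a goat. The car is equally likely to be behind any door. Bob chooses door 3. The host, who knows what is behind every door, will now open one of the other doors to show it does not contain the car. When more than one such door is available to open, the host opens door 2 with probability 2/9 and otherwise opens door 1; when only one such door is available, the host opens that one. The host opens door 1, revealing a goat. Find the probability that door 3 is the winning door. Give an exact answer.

7/16

Apply Bayes' rule, conditioning on where the car actually is.
If it is behind door 1 (prior 1/3): the host opened door 1, so this case is ruled out; weight (1/3)·0 = 0.
If it is behind door 2 (prior 1/3): only door 1 is available, probability 1; weight (1/3)·1 = 1/3.
If it is behind door 3 (prior 1/3): door 2 is available but not opened, probability 7/9; weight (1/3)·(7/9) = 7/27.
The weights sum to 16/27.
So P(the car behind door 3 | the host opened door 1) = (7/27) / (16/27) = 7/16.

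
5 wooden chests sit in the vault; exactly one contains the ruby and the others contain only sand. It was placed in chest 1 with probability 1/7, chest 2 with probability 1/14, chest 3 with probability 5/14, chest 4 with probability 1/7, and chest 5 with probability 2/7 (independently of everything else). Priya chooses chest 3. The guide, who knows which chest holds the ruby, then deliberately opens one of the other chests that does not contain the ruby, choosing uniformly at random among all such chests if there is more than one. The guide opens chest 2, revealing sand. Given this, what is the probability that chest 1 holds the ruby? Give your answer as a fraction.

8/47

Apply Bayes' rule, conditioning on where the ruby actually is.
If it is in either of chests 1 and 4 (prior 1/7 each): the guide has 3 equally likely choices, so probability 1/3; weight (1/7)·(1/3) = 1/21 each.
If it is in chest 2 (prior 1/14): the guide opened chest 2, so this case is ruled out; weight (1/14)·0 = 0.
If it is in chest 3 (prior 5/14): the guide has 4 equally likely choices, so probability 1/4; weight (5/14)·(1/4) = 5/56.
If it is in chest 5 (prior 2/7): the guide has 3 equally likely choices, so probability 1/3; weight (2/7)·(1/3) = 2/21.
The weights sum to 47/168.
So P(the ruby in chest 1 | the guide opened chest 2) = (1/21) / (47/168) = 8/47.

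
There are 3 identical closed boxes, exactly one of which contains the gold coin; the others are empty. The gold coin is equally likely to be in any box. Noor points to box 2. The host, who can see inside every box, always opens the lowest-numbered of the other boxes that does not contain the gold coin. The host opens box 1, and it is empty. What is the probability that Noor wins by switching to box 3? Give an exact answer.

Apply Bayes' rule, conditioning on where the gold coin actually is.
If it is in box 1 (prior 1/3): the host opened box 1, so this case is ruled out; weight (1/3)·0 = 0.
If it is in either of boxes 2 and 3 (prior 1/3 each): box 1 is the lowest-numbered option available, probability 1; weight (1/3)·1 = 1/3 each.
The weights sum to 2/3.
So P(the gold coin in box 3 | the host opened box 1) = (1/3) / (2/3) = 1/2.

1/2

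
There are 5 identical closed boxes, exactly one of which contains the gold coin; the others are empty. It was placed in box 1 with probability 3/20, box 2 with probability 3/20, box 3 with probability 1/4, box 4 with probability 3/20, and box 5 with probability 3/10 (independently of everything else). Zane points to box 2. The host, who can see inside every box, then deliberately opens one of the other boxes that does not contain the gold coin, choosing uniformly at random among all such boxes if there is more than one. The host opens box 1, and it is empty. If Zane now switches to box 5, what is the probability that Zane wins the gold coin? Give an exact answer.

Apply Bayes' rule, conditioning on where the gold coin actually is.
If it is in box 1 (prior 3/20): the host opened box 1, so this case is ruled out; weight (3/20)·0 = 0.
If it is in box 2 (prior 3/20): the host has 4 equally likely choices, so probability 1/4; weight (3/20)·(1/4) = 3/80.
If it is in box 3 (prior 1/4): the host has 3 equally likely choices, so probability 1/3; weight (1/4)·(1/3) = 1/12.
If it is in box 4 (prior 3/20): the host has 3 equally likely choices, so probability 1/3; weight (3/20)·(1/3) = 1/20.
If it is in box 5 (prior 3/10): the host has 3 equally likely choices, so probability 1/3; weight (3/10)·(1/3) = 1/10.
The weights sum to 13/48.
So P(the gold coin in box 5 | the host opened box 1) = (1/10) / (13/48) = 24/65.

24/65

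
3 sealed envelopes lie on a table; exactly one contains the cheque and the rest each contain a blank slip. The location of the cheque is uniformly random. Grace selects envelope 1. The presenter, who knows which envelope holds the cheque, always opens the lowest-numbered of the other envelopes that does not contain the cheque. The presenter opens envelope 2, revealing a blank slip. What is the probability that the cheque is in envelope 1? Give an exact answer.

Condition on the true location of the cheque.
If it is in either of envelopes 1 and 3 (prior 1/3 each): envelope 2 is the lowest-numbered option available, probability 1; weight (1/3)·1 = 1/3 each.
If it is in envelope 2 (prior 1/3): the presenter opened envelope 2, so this case is ruled out; weight (1/3)·0 = 0.
The weights sum to 2/3.
So P(the cheque in envelope 1 | the presenter opened envelope 2) = (1/3) / (2/3) = 1/2.

1/2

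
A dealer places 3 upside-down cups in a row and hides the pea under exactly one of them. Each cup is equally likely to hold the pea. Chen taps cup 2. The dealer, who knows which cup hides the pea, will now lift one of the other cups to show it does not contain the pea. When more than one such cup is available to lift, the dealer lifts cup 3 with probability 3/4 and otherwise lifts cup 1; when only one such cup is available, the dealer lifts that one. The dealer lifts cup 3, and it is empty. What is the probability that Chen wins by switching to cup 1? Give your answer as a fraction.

4/7

Consider each possible location of the pea in turn.
If it is under cup 1 (prior 1/3): only cup 3 is available, probability 1; weight (1/3)·1 = 1/3.
If it is under cup 2 (prior 1/3): cup 3 is available, opened with probability 3/4; weight (1/3)·(3/4) = 1/4.
If it is under cup 3 (prior 1/3): the dealer opened cup 3, so this case is ruled out; weight (1/3)·0 = 0.
The weights sum to 7/12.
So P(the pea under cup 1 | the dealer opened cup 3) = (1/3) / (7/12) = 4/7.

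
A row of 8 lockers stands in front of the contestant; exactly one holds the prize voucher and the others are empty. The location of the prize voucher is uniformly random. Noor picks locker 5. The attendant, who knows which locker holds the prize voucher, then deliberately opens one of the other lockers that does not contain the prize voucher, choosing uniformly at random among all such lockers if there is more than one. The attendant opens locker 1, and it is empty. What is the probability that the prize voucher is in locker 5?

Consider each possible location of the prize voucher in turn.
If it is in locker 1 (prior 1/8): the attendant opened locker 1, so this case is ruled out; weight (1/8)·0 = 0.
If it is in any of lockers 2, 3, 4, 6, 7, and 8 (prior 1/8 each): the attendant has 6 equally likely choices, so probability 1/6; weight (1/8)·(1/6) = 1/48 each.
If it is in locker 5 (prior 1/8): the attendant has 7 equally likely choices, so probability 1/7; weight (1/8)·(1/7) = 1/56.
The weights sum to 1/7.
So P(the prize voucher in locker 5 | the attendant opened locker 1) = (1/56) / (1/7) = 1/8.

1/8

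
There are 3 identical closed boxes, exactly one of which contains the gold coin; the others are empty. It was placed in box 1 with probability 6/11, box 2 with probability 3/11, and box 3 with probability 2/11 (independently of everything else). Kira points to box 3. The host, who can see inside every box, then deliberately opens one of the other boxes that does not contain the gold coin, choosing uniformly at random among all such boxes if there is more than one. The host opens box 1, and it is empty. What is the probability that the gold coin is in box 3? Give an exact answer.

1/4

Apply Bayes' rule, conditioning on where the gold coin actually is.
If it is in box 1 (prior 6/11): the host opened box 1, so this case is ruled out; weight (6/11)·0 = 0.
If it is in box 2 (prior 3/11): the host has no choice, probability 1; weight (3/11)·1 = 3/11.
If it is in box 3 (prior 2/11): the host has 2 equally likely choices, so probability 1/2; weight (2/11)·(1/2) = 1/11.
The weights sum to 4/11.
So P(the gold coin in box 3 | the host opened box 1) = (1/11) / (4/11) = 1/4.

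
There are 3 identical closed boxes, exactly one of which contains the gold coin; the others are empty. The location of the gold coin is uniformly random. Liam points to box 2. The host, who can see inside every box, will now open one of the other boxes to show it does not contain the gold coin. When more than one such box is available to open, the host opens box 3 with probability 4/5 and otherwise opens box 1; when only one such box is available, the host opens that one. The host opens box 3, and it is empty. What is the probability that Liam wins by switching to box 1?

Consider each possible location of the gold coin in turn.
If it is in box 1 (prior 1/3): only box 3 is available, probability 1; weight (1/3)·1 = 1/3.
If it is in box 2 (prior 1/3): box 3 is available, opened with probability 4/5; weight (1/3)·(4/5) = 4/15.
If it is in box 3 (prior 1/3): the host opened box 3, so this case is ruled out; weight (1/3)·0 = 0.
The weights sum to 3/5.
So P(the gold coin in box 1 | the host opened box 3) = (1/3) / (3/5) = 5/9.

5/9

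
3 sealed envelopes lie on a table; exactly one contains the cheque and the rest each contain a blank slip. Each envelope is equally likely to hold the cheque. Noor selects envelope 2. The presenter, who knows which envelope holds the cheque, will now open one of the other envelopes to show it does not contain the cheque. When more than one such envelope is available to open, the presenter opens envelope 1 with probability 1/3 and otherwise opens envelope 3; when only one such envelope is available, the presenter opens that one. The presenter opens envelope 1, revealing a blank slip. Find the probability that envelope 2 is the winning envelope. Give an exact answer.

1/4

Consider each possible location of the cheque in turn.
If it is in envelope 1 (prior 1/3): the presenter opened envelope 1, so this case is ruled out; weight (1/3)·0 = 0.
If it is in envelope 2 (prior 1/3): envelope 1 is available, opened with probability 1/3; weight (1/3)·(1/3) = 1/9.
If it is in envelope 3 (prior 1/3): only envelope 1 is available, probability 1; weight (1/3)·1 = 1/3.
The weights sum to 4/9.
So P(the cheque in envelope 2 | the presenter opened envelope 1) = (1/9) / (4/9) = 1/4.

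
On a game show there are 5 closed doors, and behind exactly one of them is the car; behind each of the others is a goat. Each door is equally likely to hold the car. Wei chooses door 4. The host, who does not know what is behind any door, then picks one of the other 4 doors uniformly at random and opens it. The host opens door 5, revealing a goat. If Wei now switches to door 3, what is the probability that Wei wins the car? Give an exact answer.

1/4

Condition on the true location of the car.
If it is behind any of doors 1, 2, 3, and 4 (prior 1/5 each): the host picks door 5 with probability 1/4 regardless, and it is not the prize; weight (1/5)·(1/4) = 1/20 each.
If it is behind door 5 (prior 1/5): the host opened door 5, so this case is ruled out; weight (1/5)·0 = 0.
The weights sum to 1/5.
So P(the car behind door 3 | the host opened door 5) = (1/20) / (1/5) = 1/4.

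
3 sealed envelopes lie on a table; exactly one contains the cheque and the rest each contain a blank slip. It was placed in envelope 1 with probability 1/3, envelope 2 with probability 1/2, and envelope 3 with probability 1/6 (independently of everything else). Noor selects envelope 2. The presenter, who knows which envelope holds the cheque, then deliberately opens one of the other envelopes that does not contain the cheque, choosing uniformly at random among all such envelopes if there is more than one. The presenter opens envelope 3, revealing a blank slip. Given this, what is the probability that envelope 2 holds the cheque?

Apply Bayes' rule, conditioning on where the cheque actually is.
If it is in envelope 1 (prior 1/3): the presenter has no choice, probability 1; weight (1/3)·1 = 1/3.
If it is in envelope 2 (prior 1/2): the presenter has 2 equally likely choices, so probability 1/2; weight (1/2)·(1/2) = 1/4.
If it is in envelope 3 (prior 1/6): the presenter opened envelope 3, so this case is ruled out; weight (1/6)·0 = 0.
The weights sum to 7/12.
So P(the cheque in envelope 2 | the presenter opened envelope 3) = (1/4) / (7/12) = 3/7.

3/7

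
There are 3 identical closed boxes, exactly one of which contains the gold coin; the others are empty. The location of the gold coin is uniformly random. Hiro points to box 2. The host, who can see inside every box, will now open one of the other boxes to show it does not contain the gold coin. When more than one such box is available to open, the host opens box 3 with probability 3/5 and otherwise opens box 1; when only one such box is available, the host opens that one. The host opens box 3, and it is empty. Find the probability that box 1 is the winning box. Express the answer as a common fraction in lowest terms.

Condition on the true location of the gold coin.
If it is in box 1 (prior 1/3): only box 3 is available, probability 1; weight (1/3)·1 = 1/3.
If it is in box 2 (prior 1/3): box 3 is available, opened with probability 3/5; weight (1/3)·(3/5) = 1/5.
If it is in box 3 (prior 1/3): the host opened box 3, so this case is ruled out; weight (1/3)·0 = 0.
The weights sum to 8/15.
So P(the gold coin in box 1 | the host opened box 3) = (1/3) / (8/15) = 5/8.

5/8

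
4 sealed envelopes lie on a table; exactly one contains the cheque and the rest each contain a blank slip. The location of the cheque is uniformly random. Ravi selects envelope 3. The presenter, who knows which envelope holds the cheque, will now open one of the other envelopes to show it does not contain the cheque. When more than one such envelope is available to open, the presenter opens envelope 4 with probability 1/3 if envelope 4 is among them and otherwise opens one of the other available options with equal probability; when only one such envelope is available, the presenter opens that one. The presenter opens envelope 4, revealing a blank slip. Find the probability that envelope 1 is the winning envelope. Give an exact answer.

1/3

Condition on the true location of the cheque.
If it is in any of envelopes 1, 2, and 3 (prior 1/4 each): envelope 4 is available, opened with probability 1/3; weight (1/4)·(1/3) = 1/12 each.
If it is in envelope 4 (prior 1/4): the presenter opened envelope 4, so this case is ruled out; weight (1/4)·0 = 0.
The weights sum to 1/4.
So P(the cheque in envelope 1 | the presenter opened envelope 4) = (1/12) / (1/4) = 1/3.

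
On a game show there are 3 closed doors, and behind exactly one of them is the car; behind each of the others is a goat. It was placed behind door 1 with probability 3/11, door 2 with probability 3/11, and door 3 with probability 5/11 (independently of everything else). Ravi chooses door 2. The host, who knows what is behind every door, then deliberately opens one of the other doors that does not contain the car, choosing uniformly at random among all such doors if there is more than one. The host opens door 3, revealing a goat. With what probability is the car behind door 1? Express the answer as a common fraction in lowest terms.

Condition on the true location of the car.
If it is behind door 1 (prior 3/11): the host has no choice, probability 1; weight (3/11)·1 = 3/11.
If it is behind door 2 (prior 3/11): the host has 2 equally likely choices, so probability 1/2; weight (3/11)·(1/2) = 3/22.
If it is behind door 3 (prior 5/11): the host opened door 3, so this case is ruled out; weight (5/11)·0 = 0.
The weights sum to 9/22.
So P(the car behind door 1 | the host opened door 3) = (3/11) / (9/22) = 2/3.

2/3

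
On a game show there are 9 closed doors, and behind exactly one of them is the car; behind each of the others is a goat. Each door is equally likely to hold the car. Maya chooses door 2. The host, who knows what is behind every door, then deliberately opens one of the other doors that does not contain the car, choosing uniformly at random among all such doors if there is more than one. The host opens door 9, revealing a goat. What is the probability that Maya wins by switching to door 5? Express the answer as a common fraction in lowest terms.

Consider each possible location of the car in turn.
If it is behind any of doors 1, 3, 4, 5, 6, 7, and 8 (prior 1/9 each): the host has 7 equally likely choices, so probability 1/7; weight (1/9)·(1/7) = 1/63 each.
If it is behind door 2 (prior 1/9): the host has 8 equally likely choices, so probability 1/8; weight (1/9)·(1/8) = 1/72.
If it is behind door 9 (prior 1/9): the host opened door 9, so this case is ruled out; weight (1/9)·0 = 0.
The weights sum to 1/8.
So P(the car behind door 5 | the host opened door 9) = (1/63) / (1/8) = 8/63.

8/63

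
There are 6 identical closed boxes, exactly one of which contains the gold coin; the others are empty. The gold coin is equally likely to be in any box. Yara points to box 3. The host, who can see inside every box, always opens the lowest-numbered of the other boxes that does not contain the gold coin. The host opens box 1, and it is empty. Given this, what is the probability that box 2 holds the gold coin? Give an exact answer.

Consider each possible location of the gold coin in turn.
If it is in box 1 (prior 1/6): the host opened box 1, so this case is ruled out; weight (1/6)·0 = 0.
If it is in any of boxes 2, 3, 4, 5, and 6 (prior 1/6 each): box 1 is the lowest-numbered option available, probability 1; weight (1/6)·1 = 1/6 each.
The weights sum to 5/6.
So P(the gold coin in box 2 | the host opened box 1) = (1/6) / (5/6) = 1/5.

1/5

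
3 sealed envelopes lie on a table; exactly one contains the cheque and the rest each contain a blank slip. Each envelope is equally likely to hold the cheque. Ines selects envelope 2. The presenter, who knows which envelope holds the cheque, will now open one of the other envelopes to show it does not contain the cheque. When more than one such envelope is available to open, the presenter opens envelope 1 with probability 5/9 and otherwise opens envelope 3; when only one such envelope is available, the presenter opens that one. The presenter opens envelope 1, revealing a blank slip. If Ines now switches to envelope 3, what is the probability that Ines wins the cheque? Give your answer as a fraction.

Apply Bayes' rule, conditioning on where the cheque actually is.
If it is in envelope 1 (prior 1/3): the presenter opened envelope 1, so this case is ruled out; weight (1/3)·0 = 0.
If it is in envelope 2 (prior 1/3): envelope 1 is available, opened with probability 5/9; weight (1/3)·(5/9) = 5/27.
If it is in envelope 3 (prior 1/3): only envelope 1 is available, probability 1; weight (1/3)·1 = 1/3.
The weights sum to 14/27.
So P(the cheque in envelope 3 | the presenter opened envelope 1) = (1/3) / (14/27) = 9/14.

9/14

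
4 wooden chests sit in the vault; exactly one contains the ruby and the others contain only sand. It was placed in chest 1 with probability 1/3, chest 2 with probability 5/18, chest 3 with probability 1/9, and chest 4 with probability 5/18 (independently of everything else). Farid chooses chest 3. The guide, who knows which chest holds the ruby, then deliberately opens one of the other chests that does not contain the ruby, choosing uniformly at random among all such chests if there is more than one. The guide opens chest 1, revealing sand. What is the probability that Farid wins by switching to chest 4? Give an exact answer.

15/34

Consider each possible location of the ruby in turn.
If it is in chest 1 (prior 1/3): the guide opened chest 1, so this case is ruled out; weight (1/3)·0 = 0.
If it is in either of chests 2 and 4 (prior 5/18 each): the guide has 2 equally likely choices, so probability 1/2; weight (5/18)·(1/2) = 5/36 each.
If it is in chest 3 (prior 1/9): the guide has 3 equally likely choices, so probability 1/3; weight (1/9)·(1/3) = 1/27.
The weights sum to 17/54.
So P(the ruby in chest 4 | the guide opened chest 1) = (5/36) / (17/54) = 15/34.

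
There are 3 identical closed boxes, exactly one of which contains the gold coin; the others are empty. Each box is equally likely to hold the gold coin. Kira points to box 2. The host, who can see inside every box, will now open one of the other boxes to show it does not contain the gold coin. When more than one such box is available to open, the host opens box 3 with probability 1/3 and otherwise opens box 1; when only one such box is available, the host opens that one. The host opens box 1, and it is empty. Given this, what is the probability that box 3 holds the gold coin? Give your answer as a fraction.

Condition on the true location of the gold coin.
If it is in box 1 (prior 1/3): the host opened box 1, so this case is ruled out; weight (1/3)·0 = 0.
If it is in box 2 (prior 1/3): box 3 is available but not opened, probability 2/3; weight (1/3)·(2/3) = 2/9.
If it is in box 3 (prior 1/3): only box 1 is available, probability 1; weight (1/3)·1 = 1/3.
The weights sum to 5/9.
So P(the gold coin in box 3 | the host opened box 1) = (1/3) / (5/9) = 3/5.

3/5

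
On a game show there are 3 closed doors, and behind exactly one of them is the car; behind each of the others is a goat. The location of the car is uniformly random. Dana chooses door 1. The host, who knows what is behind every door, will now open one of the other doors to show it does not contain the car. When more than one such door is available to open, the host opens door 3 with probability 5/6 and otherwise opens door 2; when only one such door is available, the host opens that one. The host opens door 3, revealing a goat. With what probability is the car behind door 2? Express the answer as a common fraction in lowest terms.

6/11

Condition on the true location of the car.
If it is behind door 1 (prior 1/3): door 3 is available, opened with probability 5/6; weight (1/3)·(5/6) = 5/18.
If it is behind door 2 (prior 1/3): only door 3 is available, probability 1; weight (1/3)·1 = 1/3.
If it is behind door 3 (prior 1/3): the host opened door 3, so this case is ruled out; weight (1/3)·0 = 0.
The weights sum to 11/18.
So P(the car behind door 2 | the host opened door 3) = (1/3) / (11/18) = 6/11.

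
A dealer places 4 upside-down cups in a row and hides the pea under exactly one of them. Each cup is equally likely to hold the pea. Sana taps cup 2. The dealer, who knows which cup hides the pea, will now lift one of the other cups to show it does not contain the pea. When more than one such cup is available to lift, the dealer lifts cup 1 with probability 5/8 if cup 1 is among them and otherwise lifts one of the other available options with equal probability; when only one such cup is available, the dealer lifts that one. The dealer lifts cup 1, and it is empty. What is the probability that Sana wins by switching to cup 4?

1/3

Consider each possible location of the pea in turn.
If it is under cup 1 (prior 1/4): the dealer opened cup 1, so this case is ruled out; weight (1/4)·0 = 0.
If it is under any of cups 2, 3, and 4 (prior 1/4 each): cup 1 is available, opened with probability 5/8; weight (1/4)·(5/8) = 5/32 each.
The weights sum to 15/32.
So P(the pea under cup 4 | the dealer opened cup 1) = (5/32) / (15/32) = 1/3.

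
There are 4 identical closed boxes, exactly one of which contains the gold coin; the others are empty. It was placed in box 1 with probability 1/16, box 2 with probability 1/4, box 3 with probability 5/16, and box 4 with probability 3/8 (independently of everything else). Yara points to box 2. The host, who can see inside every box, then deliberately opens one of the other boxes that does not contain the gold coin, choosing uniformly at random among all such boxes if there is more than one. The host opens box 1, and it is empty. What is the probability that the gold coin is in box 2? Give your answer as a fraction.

Consider each possible location of the gold coin in turn.
If it is in box 1 (prior 1/16): the host opened box 1, so this case is ruled out; weight (1/16)·0 = 0.
If it is in box 2 (prior 1/4): the host has 3 equally likely choices, so probability 1/3; weight (1/4)·(1/3) = 1/12.
If it is in box 3 (prior 5/16): the host has 2 equally likely choices, so probability 1/2; weight (5/16)·(1/2) = 5/32.
If it is in box 4 (prior 3/8): the host has 2 equally likely choices, so probability 1/2; weight (3/8)·(1/2) = 3/16.
The weights sum to 41/96.
So P(the gold coin in box 2 | the host opened box 1) = (1/12) / (41/96) = 8/41.

8/41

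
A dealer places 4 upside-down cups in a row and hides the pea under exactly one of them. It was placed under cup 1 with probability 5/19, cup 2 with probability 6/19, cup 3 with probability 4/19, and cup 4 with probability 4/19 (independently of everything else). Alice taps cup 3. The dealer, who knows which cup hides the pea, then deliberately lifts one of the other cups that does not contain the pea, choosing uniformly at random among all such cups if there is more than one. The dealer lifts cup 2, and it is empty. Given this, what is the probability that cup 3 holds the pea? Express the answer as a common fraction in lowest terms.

8/35

Condition on the true location of the pea.
If it is under cup 1 (prior 5/19): the dealer has 2 equally likely choices, so probability 1/2; weight (5/19)·(1/2) = 5/38.
If it is under cup 2 (prior 6/19): the dealer opened cup 2, so this case is ruled out; weight (6/19)·0 = 0.
If it is under cup 3 (prior 4/19): the dealer has 3 equally likely choices, so probability 1/3; weight (4/19)·(1/3) = 4/57.
If it is under cup 4 (prior 4/19): the dealer has 2 equally likely choices, so probability 1/2; weight (4/19)·(1/2) = 2/19.
The weights sum to 35/114.
So P(the pea under cup 3 | the dealer opened cup 2) = (4/57) / (35/114) = 8/35.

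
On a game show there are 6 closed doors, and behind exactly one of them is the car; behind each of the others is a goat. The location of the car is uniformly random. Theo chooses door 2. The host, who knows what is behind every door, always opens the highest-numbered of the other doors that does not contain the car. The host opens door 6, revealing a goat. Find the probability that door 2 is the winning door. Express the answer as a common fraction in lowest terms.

Consider each possible location of the car in turn.
If it is behind any of doors 1, 2, 3, 4, and 5 (prior 1/6 each): door 6 is the highest-numbered option available, probability 1; weight (1/6)·1 = 1/6 each.
If it is behind door 6 (prior 1/6): the host opened door 6, so this case is ruled out; weight (1/6)·0 = 0.
The weights sum to 5/6.
So P(the car behind door 2 | the host opened door 6) = (1/6) / (5/6) = 1/5.

1/5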